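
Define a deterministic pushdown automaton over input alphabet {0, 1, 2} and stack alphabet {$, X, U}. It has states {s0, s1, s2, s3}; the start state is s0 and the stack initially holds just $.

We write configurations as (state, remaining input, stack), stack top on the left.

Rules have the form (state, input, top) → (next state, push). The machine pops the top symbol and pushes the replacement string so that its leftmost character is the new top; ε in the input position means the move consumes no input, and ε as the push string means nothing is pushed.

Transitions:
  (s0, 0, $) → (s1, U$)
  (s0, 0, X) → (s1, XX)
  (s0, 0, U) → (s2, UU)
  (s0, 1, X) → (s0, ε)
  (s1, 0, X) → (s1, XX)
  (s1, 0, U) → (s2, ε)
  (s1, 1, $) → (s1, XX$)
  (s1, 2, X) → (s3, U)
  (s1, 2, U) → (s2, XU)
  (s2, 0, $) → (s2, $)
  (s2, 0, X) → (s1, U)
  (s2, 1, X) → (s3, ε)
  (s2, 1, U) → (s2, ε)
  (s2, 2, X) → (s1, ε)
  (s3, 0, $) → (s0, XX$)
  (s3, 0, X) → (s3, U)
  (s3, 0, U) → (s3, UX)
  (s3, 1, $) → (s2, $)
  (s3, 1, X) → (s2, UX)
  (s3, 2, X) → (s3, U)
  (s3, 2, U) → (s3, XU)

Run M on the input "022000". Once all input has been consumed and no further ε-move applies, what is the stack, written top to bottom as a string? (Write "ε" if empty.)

(s0, 022000, $) ⊢ (s1, 22000, U$) ⊢ (s2, 2000, XU$) ⊢ (s1, 000, U$) ⊢ (s2, 00, $) ⊢ (s2, 0, $) ⊢ (s2, ε, $)
All input consumed in state s2 with stack $.

$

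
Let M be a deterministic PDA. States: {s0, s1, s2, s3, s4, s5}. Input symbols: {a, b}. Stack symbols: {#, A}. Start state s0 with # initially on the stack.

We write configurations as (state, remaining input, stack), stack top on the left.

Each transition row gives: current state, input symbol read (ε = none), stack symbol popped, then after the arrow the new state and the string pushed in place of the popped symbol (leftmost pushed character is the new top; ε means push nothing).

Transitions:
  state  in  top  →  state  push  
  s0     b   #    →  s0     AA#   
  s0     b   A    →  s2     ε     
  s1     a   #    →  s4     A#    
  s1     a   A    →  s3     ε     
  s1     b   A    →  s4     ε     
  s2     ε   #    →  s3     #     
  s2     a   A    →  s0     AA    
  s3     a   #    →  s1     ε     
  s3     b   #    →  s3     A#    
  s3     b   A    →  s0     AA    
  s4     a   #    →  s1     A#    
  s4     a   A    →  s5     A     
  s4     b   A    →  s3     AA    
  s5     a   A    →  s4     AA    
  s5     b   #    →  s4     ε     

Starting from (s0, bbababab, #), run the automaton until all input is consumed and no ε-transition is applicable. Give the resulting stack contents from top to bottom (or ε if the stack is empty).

A#

(s0, bbababab, #)
  read b, top #: go to s0, push AA# → (s0, bababab, AA#)
  read b, top A: go to s2, push ε → (s2, ababab, A#)
  read a, top A: go to s0, push AA → (s0, babab, AA#)
  read b, top A: go to s2, push ε → (s2, abab, A#)
  read a, top A: go to s0, push AA → (s0, bab, AA#)
  read b, top A: go to s2, push ε → (s2, ab, A#)
  read a, top A: go to s0, push AA → (s0, b, AA#)
  read b, top A: go to s2, push ε → (s2, ε, A#)
All input consumed in state s2 with stack A#.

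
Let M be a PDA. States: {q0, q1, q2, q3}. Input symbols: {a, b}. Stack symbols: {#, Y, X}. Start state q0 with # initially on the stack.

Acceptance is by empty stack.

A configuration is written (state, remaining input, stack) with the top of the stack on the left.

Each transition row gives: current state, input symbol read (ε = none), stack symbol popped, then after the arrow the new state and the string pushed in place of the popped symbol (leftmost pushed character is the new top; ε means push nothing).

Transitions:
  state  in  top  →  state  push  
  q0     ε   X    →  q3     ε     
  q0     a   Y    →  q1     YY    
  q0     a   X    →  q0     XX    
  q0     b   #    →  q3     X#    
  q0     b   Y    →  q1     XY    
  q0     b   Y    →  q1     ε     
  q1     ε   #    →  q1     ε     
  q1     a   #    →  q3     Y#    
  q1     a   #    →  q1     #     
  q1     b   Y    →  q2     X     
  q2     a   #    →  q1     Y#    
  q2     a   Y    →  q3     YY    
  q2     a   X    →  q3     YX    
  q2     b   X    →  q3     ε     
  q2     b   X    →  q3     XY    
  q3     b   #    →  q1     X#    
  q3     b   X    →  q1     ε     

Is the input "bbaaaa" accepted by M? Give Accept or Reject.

Accept

One accepting computation: (q0, bbaaaa, #) ⊢ (q3, baaaa, X#) ⊢ (q1, aaaa, #) ⊢ (q1, aaa, #) ⊢ (q1, aa, #) ⊢ (q1, a, #) ⊢ (q1, ε, #) ⊢ (q1, ε, ε)
All input consumed and the stack is empty.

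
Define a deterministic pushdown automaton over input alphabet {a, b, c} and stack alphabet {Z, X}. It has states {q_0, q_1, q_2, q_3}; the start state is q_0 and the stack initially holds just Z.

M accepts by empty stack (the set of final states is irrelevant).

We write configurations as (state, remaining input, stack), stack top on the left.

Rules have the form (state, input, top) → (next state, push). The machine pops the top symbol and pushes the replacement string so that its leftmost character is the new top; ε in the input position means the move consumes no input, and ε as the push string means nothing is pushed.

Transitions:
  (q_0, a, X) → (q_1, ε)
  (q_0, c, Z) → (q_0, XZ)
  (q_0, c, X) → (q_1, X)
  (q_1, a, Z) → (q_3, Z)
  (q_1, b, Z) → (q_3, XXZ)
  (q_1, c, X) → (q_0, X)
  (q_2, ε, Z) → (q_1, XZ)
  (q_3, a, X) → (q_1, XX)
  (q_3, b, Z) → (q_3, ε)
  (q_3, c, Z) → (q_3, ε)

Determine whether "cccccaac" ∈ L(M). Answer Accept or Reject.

Accept

(q_0, cccccaac, Z)
  read c, top Z: go to q_0, push XZ → (q_0, ccccaac, XZ)
  read c, top X: go to q_1, push X → (q_1, cccaac, XZ)
  read c, top X: go to q_0, push X → (q_0, ccaac, XZ)
  read c, top X: go to q_1, push X → (q_1, caac, XZ)
  read c, top X: go to q_0, push X → (q_0, aac, XZ)
  read a, top X: go to q_1, push ε → (q_1, ac, Z)
  read a, top Z: go to q_3, push Z → (q_3, c, Z)
  read c, top Z: go to q_3, push ε → (q_3, ε, ε)
All input consumed and the stack is empty.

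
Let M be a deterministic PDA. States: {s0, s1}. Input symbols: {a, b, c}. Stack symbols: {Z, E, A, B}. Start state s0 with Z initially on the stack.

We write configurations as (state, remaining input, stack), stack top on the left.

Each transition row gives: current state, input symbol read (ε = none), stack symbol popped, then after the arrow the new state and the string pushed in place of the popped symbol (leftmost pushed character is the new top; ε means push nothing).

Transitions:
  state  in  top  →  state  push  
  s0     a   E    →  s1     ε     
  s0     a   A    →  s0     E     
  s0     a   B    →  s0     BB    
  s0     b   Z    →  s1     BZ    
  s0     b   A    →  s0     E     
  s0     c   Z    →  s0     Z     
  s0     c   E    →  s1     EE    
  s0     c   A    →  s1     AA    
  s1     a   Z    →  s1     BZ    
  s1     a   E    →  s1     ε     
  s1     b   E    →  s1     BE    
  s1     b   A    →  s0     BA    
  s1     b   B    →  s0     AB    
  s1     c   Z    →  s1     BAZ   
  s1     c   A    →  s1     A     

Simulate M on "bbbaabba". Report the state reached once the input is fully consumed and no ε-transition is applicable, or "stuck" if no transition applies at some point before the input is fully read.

(s0, bbbaabba, Z)
  read b, top Z: go to s1, push BZ → (s1, bbaabba, BZ)
  read b, top B: go to s0, push AB → (s0, baabba, ABZ)
  read b, top A: go to s0, push E → (s0, aabba, EBZ)
  read a, top E: go to s1, push ε → (s1, abba, BZ)
No transition for (s1, a, top B); M blocks with input abba remaining.

stuck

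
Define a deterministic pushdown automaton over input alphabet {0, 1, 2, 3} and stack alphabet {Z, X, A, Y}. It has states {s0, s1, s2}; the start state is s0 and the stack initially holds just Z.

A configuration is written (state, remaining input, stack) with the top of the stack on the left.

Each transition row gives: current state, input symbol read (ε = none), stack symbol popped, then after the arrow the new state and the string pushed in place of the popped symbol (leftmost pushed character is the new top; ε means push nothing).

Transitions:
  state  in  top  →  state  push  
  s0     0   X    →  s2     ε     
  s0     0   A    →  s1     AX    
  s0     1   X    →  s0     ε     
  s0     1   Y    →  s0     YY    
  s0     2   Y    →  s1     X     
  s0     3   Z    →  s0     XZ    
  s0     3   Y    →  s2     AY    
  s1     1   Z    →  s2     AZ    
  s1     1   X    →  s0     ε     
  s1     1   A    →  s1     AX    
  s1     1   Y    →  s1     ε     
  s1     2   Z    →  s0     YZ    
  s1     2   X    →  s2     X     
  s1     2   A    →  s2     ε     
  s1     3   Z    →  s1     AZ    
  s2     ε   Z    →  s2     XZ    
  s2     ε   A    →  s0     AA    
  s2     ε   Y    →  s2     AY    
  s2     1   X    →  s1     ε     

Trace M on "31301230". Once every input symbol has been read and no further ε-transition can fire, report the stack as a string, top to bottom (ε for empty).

AXAYZ

(s0, 31301230, Z)
  read 3, top Z: go to s0, push XZ → (s0, 1301230, XZ)
  read 1, top X: go to s0, push ε → (s0, 301230, Z)
  read 3, top Z: go to s0, push XZ → (s0, 01230, XZ)
  read 0, top X: go to s2, push ε → (s2, 1230, Z)
  ε-move, top Z: go to s2, push XZ → (s2, 1230, XZ)
  read 1, top X: go to s1, push ε → (s1, 230, Z)
  read 2, top Z: go to s0, push YZ → (s0, 30, YZ)
  read 3, top Y: go to s2, push AY → (s2, 0, AYZ)
  ε-move, top A: go to s0, push AA → (s0, 0, AAYZ)
  read 0, top A: go to s1, push AX → (s1, ε, AXAYZ)
All input consumed in state s1 with stack AXAYZ.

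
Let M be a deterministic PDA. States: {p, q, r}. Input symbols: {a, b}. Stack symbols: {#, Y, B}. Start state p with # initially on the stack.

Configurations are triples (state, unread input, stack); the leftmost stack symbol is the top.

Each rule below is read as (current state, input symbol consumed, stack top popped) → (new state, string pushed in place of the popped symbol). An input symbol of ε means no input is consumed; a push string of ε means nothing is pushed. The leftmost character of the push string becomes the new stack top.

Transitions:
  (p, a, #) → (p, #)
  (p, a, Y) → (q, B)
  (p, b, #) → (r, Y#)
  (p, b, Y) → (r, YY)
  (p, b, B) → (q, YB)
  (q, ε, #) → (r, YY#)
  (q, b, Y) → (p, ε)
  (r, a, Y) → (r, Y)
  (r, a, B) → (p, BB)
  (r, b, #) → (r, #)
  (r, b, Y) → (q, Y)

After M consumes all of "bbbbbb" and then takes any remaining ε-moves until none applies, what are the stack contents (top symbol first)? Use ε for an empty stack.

#

(p, bbbbbb, #) ⊢ (r, bbbbb, Y#) ⊢ (q, bbbb, Y#) ⊢ (p, bbb, #) ⊢ (r, bb, Y#) ⊢ (q, b, Y#) ⊢ (p, ε, #)
All input consumed in state p with stack #.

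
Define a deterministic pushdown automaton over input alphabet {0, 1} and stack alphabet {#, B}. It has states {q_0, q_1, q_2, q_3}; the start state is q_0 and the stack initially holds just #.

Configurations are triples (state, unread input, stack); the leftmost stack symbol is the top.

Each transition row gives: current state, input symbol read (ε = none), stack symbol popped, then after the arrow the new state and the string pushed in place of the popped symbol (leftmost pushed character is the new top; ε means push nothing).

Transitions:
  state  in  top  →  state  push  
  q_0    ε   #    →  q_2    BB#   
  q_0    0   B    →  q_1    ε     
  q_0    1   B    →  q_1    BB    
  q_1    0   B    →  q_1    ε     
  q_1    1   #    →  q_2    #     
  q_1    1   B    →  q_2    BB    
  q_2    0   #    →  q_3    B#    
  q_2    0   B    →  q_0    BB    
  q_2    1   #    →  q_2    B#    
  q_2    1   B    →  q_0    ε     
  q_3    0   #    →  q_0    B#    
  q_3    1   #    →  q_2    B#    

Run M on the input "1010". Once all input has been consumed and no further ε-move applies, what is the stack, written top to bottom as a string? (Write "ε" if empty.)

B#

(q_0, 1010, #)
  ε-move, top #: go to q_2, push BB# → (q_2, 1010, BB#)
  read 1, top B: go to q_0, push ε → (q_0, 010, B#)
  read 0, top B: go to q_1, push ε → (q_1, 10, #)
  read 1, top #: go to q_2, push # → (q_2, 0, #)
  read 0, top #: go to q_3, push B# → (q_3, ε, B#)
All input consumed in state q_3 with stack B#.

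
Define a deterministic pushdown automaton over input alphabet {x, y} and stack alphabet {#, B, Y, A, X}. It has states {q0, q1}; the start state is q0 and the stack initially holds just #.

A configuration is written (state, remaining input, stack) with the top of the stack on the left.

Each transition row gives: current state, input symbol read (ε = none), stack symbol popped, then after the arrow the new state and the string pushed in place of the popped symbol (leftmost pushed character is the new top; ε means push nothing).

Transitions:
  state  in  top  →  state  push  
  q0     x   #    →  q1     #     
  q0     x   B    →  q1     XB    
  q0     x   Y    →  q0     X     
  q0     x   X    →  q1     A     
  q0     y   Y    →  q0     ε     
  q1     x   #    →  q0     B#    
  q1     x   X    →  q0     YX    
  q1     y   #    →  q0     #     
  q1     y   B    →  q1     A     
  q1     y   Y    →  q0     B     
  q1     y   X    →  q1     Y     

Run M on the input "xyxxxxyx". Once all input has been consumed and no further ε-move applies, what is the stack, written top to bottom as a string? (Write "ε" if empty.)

(q0, xyxxxxyx, #)
  read x, top #: go to q1, push # → (q1, yxxxxyx, #)
  read y, top #: go to q0, push # → (q0, xxxxyx, #)
  read x, top #: go to q1, push # → (q1, xxxyx, #)
  read x, top #: go to q0, push B# → (q0, xxyx, B#)
  read x, top B: go to q1, push XB → (q1, xyx, XB#)
  read x, top X: go to q0, push YX → (q0, yx, YXB#)
  read y, top Y: go to q0, push ε → (q0, x, XB#)
  read x, top X: go to q1, push A → (q1, ε, AB#)
All input consumed in state q1 with stack AB#.

AB#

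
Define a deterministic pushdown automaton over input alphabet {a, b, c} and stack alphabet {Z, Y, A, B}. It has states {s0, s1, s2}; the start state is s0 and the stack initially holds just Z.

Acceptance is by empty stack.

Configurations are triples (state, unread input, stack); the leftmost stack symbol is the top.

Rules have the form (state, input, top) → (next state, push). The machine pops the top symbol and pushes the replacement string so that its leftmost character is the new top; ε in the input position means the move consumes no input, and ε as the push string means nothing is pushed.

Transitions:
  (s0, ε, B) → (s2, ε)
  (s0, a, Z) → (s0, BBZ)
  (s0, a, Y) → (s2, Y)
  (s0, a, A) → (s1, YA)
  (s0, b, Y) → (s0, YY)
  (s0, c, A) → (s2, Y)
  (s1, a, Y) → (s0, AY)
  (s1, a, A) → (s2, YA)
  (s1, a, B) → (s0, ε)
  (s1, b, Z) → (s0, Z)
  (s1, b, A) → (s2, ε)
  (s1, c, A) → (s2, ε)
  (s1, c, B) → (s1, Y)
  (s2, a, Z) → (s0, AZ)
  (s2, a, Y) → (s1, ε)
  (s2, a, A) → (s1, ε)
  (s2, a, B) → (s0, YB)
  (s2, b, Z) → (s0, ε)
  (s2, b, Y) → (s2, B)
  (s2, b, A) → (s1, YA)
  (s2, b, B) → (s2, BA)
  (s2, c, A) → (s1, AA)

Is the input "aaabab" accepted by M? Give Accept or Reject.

(s0, aaabab, Z) ⊢ (s0, aabab, BBZ) ⊢ (s2, aabab, BZ) ⊢ (s0, abab, YBZ) ⊢ (s2, bab, YBZ) ⊢ (s2, ab, BBZ) ⊢ (s0, b, YBBZ) ⊢ (s0, ε, YYBBZ)
All input consumed; stack is YYBBZ, not empty, and no further ε-move applies.

Reject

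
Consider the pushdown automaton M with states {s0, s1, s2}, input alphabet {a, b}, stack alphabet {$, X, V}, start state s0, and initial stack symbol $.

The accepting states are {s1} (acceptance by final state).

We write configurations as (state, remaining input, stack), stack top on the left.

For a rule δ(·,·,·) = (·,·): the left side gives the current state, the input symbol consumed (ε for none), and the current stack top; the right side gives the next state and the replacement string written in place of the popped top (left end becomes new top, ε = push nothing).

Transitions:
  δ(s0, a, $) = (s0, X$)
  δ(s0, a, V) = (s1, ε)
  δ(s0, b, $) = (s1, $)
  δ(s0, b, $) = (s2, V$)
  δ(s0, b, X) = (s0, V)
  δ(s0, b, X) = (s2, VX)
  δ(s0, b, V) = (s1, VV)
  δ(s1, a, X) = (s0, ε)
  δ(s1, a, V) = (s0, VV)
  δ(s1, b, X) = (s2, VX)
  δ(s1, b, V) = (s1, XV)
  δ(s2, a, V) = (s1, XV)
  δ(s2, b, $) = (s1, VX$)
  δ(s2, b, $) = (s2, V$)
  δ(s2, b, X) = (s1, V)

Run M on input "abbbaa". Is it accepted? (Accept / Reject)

Accept

One accepting computation: (s0, abbbaa, $) ⊢ (s0, bbbaa, X$) ⊢ (s0, bbaa, V$) ⊢ (s1, baa, VV$) ⊢ (s1, aa, XVV$) ⊢ (s0, a, VV$) ⊢ (s1, ε, V$)
All input consumed and state s1 ∈ F.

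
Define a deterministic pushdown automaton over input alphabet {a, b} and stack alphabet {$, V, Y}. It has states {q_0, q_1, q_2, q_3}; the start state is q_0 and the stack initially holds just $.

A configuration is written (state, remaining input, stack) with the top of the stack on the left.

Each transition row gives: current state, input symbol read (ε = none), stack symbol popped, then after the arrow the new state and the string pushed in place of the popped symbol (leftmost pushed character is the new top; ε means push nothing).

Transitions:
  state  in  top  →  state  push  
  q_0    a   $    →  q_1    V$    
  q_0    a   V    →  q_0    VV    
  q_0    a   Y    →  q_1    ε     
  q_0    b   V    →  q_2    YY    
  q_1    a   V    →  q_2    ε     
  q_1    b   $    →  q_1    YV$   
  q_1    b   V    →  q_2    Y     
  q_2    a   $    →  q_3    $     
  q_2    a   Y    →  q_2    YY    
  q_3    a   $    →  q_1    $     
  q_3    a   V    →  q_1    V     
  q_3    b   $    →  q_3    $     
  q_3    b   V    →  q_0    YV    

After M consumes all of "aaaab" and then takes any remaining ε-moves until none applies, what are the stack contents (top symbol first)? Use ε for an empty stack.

(q_0, aaaab, $)
  read a, top $: go to q_1, push V$ → (q_1, aaab, V$)
  read a, top V: go to q_2, push ε → (q_2, aab, $)
  read a, top $: go to q_3, push $ → (q_3, ab, $)
  read a, top $: go to q_1, push $ → (q_1, b, $)
  read b, top $: go to q_1, push YV$ → (q_1, ε, YV$)
All input consumed in state q_1 with stack YV$.

YV$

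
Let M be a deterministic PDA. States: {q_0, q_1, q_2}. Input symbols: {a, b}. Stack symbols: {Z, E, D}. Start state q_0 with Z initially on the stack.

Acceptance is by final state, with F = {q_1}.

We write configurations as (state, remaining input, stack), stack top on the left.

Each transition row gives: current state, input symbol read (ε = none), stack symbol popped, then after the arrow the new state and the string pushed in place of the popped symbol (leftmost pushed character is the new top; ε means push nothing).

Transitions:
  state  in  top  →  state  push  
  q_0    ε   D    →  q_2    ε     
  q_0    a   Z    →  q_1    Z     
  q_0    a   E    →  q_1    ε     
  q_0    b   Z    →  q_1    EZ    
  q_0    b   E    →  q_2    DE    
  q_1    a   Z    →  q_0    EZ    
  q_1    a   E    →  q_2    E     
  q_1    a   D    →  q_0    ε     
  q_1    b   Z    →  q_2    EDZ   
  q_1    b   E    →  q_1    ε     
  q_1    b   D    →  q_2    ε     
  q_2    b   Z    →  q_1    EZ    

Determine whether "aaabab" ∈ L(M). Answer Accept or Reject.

(q_0, aaabab, Z)
  read a, top Z: go to q_1, push Z → (q_1, aabab, Z)
  read a, top Z: go to q_0, push EZ → (q_0, abab, EZ)
  read a, top E: go to q_1, push ε → (q_1, bab, Z)
  read b, top Z: go to q_2, push EDZ → (q_2, ab, EDZ)
No transition applies at (q_2, ab, EDZ); input not fully consumed.

Reject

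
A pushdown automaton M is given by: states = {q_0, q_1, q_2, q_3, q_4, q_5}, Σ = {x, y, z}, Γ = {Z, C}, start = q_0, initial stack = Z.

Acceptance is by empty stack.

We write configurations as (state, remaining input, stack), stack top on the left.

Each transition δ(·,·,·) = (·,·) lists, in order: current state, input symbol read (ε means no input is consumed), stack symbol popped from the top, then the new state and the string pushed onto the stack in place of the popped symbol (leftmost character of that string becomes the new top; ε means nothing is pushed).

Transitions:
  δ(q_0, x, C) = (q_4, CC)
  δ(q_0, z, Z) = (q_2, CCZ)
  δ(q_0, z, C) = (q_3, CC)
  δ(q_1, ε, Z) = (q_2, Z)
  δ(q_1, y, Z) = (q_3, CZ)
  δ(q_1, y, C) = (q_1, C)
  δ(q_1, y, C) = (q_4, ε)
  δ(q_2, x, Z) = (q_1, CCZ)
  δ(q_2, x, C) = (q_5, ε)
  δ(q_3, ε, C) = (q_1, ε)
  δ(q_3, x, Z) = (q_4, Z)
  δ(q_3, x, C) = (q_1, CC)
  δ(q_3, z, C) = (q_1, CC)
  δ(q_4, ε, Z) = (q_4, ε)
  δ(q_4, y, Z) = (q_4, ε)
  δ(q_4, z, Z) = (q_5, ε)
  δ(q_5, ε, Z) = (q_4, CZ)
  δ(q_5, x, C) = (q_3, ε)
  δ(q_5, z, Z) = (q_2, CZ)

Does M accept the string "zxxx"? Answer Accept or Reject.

Accept

One accepting computation: (q_0, zxxx, Z) ⊢ (q_2, xxx, CCZ) ⊢ (q_5, xx, CZ) ⊢ (q_3, x, Z) ⊢ (q_4, ε, Z) ⊢ (q_4, ε, ε)
All input consumed and the stack is empty.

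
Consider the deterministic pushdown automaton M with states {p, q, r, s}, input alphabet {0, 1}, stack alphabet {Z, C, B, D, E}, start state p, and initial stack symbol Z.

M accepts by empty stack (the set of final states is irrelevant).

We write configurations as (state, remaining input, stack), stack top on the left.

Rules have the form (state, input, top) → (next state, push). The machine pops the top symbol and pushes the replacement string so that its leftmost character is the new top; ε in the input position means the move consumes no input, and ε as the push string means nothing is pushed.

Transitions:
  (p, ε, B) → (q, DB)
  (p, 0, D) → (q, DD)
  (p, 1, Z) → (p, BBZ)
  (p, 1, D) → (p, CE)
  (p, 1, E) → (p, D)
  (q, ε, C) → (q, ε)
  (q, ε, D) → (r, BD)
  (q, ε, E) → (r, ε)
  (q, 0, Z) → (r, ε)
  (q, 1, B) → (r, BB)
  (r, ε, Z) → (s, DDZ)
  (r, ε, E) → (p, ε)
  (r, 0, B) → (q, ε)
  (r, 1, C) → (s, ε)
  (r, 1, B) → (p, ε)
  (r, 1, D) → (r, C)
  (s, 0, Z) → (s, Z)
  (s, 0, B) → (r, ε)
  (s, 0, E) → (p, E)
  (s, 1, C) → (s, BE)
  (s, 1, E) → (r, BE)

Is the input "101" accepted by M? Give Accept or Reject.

Reject

(p, 101, Z)
  read 1, top Z: go to p, push BBZ → (p, 01, BBZ)
  ε-move, top B: go to q, push DB → (q, 01, DBBZ)
  ε-move, top D: go to r, push BD → (r, 01, BDBBZ)
  read 0, top B: go to q, push ε → (q, 1, DBBZ)
  ε-move, top D: go to r, push BD → (r, 1, BDBBZ)
  read 1, top B: go to p, push ε → (p, ε, DBBZ)
All input consumed; stack is DBBZ, not empty, and no further ε-move applies.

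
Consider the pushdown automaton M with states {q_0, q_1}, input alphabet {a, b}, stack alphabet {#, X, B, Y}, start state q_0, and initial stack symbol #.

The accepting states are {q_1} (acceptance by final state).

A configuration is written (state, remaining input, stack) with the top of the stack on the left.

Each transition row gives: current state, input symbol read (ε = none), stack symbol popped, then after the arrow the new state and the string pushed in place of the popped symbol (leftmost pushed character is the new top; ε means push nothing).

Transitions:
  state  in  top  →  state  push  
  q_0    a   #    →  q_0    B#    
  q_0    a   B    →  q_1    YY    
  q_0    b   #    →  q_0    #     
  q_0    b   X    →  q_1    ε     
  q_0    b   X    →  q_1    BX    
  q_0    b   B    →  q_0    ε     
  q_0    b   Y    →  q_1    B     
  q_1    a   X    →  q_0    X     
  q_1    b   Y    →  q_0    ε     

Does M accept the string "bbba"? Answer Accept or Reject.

Reject

No computation consumes all input and reaches a final state.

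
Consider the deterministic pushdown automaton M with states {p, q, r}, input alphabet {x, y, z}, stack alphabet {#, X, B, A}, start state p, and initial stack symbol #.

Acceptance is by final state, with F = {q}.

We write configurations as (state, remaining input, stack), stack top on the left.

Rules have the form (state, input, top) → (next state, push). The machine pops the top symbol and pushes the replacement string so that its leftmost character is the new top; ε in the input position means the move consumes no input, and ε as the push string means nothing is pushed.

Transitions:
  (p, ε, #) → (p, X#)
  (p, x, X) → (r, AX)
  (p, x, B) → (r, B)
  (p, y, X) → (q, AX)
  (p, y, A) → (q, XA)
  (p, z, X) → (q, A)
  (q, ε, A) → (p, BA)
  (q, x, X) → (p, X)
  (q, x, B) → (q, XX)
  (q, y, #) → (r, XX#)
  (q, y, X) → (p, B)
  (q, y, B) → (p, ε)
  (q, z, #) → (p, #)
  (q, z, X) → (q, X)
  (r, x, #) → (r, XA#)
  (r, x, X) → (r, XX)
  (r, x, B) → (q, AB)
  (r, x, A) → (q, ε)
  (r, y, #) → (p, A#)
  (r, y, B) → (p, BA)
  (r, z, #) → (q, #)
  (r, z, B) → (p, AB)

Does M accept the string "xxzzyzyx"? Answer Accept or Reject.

Reject

(p, xxzzyzyx, #) ⊢ (p, xxzzyzyx, X#) ⊢ (r, xzzyzyx, AX#) ⊢ (q, zzyzyx, X#) ⊢ (q, zyzyx, X#) ⊢ (q, yzyx, X#) ⊢ (p, zyx, B#)
No transition applies at (p, zyx, B#); input not fully consumed.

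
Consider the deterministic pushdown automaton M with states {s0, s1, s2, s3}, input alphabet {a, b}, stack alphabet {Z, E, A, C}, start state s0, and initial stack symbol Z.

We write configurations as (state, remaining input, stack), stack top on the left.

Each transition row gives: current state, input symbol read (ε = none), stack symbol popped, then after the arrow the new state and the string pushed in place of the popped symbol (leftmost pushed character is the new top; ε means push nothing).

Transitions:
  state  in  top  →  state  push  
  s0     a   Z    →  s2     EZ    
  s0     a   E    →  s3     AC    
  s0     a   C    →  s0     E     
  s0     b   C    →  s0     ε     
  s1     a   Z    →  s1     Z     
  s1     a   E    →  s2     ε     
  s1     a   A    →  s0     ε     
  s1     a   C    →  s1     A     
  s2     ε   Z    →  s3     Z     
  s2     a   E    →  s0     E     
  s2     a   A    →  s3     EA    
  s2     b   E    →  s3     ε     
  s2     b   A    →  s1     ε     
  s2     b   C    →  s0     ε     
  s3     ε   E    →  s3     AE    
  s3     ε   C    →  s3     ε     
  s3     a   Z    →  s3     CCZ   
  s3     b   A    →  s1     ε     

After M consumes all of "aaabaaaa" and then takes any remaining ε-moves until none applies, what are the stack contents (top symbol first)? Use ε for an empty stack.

EZ

(s0, aaabaaaa, Z)
  read a, top Z: go to s2, push EZ → (s2, aabaaaa, EZ)
  read a, top E: go to s0, push E → (s0, abaaaa, EZ)
  read a, top E: go to s3, push AC → (s3, baaaa, ACZ)
  read b, top A: go to s1, push ε → (s1, aaaa, CZ)
  read a, top C: go to s1, push A → (s1, aaa, AZ)
  read a, top A: go to s0, push ε → (s0, aa, Z)
  read a, top Z: go to s2, push EZ → (s2, a, EZ)
  read a, top E: go to s0, push E → (s0, ε, EZ)
All input consumed in state s0 with stack EZ.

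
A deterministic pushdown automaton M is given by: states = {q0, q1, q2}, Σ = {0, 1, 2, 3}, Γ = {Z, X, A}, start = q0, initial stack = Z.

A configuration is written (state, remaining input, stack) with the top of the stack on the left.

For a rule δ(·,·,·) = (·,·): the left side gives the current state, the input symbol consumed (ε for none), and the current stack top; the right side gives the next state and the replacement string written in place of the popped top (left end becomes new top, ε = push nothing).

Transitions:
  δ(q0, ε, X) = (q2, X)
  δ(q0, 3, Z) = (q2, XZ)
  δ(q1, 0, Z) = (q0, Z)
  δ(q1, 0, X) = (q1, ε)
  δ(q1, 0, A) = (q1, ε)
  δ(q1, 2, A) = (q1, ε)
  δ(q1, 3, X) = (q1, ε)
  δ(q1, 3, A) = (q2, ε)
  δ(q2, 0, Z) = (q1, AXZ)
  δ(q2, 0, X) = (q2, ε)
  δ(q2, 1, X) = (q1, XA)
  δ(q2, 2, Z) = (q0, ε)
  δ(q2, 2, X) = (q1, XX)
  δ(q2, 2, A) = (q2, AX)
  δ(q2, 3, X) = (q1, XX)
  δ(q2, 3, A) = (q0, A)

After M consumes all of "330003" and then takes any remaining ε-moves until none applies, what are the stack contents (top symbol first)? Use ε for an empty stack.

XZ

(q0, 330003, Z)
  read 3, top Z: go to q2, push XZ → (q2, 30003, XZ)
  read 3, top X: go to q1, push XX → (q1, 0003, XXZ)
  read 0, top X: go to q1, push ε → (q1, 003, XZ)
  read 0, top X: go to q1, push ε → (q1, 03, Z)
  read 0, top Z: go to q0, push Z → (q0, 3, Z)
  read 3, top Z: go to q2, push XZ → (q2, ε, XZ)
All input consumed in state q2 with stack XZ.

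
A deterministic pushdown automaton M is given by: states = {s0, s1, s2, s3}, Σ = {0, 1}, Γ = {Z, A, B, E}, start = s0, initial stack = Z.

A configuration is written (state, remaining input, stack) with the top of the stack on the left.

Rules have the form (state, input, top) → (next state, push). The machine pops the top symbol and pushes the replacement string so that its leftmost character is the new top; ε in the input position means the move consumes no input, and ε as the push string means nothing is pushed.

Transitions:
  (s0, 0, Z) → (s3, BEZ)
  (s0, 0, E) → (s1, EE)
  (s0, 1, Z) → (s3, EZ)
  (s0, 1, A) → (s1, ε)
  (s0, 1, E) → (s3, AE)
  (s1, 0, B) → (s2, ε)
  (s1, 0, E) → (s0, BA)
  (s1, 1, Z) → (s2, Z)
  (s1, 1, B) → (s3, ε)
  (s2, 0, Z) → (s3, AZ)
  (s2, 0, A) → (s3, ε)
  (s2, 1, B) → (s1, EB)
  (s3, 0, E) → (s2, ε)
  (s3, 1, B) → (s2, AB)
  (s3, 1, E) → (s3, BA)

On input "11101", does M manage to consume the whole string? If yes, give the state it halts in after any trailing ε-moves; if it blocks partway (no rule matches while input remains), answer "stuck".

(s0, 11101, Z)
  read 1, top Z: go to s3, push EZ → (s3, 1101, EZ)
  read 1, top E: go to s3, push BA → (s3, 101, BAZ)
  read 1, top B: go to s2, push AB → (s2, 01, ABAZ)
  read 0, top A: go to s3, push ε → (s3, 1, BAZ)
  read 1, top B: go to s2, push AB → (s2, ε, ABAZ)
All input consumed; M is in state s2.

s2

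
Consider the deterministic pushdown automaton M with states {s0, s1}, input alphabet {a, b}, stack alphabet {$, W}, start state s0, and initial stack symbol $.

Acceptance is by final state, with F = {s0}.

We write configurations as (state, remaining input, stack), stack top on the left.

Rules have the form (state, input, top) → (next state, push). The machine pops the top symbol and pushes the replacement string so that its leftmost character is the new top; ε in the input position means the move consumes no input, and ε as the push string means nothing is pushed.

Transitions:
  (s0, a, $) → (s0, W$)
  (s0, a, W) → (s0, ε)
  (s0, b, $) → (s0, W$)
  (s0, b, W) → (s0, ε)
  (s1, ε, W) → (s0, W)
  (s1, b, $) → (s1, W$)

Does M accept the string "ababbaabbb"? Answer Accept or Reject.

(s0, ababbaabbb, $)
  read a, top $: go to s0, push W$ → (s0, babbaabbb, W$)
  read b, top W: go to s0, push ε → (s0, abbaabbb, $)
  read a, top $: go to s0, push W$ → (s0, bbaabbb, W$)
  read b, top W: go to s0, push ε → (s0, baabbb, $)
  read b, top $: go to s0, push W$ → (s0, aabbb, W$)
  read a, top W: go to s0, push ε → (s0, abbb, $)
  read a, top $: go to s0, push W$ → (s0, bbb, W$)
  read b, top W: go to s0, push ε → (s0, bb, $)
  read b, top $: go to s0, push W$ → (s0, b, W$)
  read b, top W: go to s0, push ε → (s0, ε, $)
All input consumed; state s0 ∈ F.

Accept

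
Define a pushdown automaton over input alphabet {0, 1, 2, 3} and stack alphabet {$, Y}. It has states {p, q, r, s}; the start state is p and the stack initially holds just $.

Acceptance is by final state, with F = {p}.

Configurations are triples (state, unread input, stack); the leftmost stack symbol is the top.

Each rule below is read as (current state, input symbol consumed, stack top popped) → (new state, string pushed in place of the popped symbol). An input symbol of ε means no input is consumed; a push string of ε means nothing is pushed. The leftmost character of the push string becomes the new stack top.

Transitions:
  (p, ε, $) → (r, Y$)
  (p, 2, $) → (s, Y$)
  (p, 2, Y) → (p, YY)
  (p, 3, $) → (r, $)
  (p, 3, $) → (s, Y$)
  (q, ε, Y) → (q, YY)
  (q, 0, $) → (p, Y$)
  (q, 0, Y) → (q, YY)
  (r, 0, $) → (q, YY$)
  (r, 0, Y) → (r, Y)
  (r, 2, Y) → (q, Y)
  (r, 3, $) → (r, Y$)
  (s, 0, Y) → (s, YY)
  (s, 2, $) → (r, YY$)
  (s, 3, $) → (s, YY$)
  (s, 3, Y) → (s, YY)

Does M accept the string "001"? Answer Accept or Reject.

Reject

No computation consumes all input and reaches a final state.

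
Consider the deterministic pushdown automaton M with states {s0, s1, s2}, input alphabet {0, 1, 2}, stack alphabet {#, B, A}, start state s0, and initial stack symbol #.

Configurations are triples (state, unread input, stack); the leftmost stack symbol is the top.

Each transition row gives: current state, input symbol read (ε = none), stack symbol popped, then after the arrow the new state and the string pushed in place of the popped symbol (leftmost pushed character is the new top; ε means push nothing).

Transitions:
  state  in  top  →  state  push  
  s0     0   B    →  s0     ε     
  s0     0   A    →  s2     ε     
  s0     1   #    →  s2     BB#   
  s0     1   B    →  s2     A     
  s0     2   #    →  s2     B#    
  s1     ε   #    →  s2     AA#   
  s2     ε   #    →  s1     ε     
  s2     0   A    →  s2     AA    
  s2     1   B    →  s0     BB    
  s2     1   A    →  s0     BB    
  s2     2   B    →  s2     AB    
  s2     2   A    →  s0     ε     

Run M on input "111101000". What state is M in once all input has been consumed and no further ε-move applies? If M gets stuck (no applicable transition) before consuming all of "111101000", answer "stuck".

s2

(s0, 111101000, #) ⊢ (s2, 11101000, BB#) ⊢ (s0, 1101000, BBB#) ⊢ (s2, 101000, ABB#) ⊢ (s0, 01000, BBBB#) ⊢ (s0, 1000, BBB#) ⊢ (s2, 000, ABB#) ⊢ (s2, 00, AABB#) ⊢ (s2, 0, AAABB#) ⊢ (s2, ε, AAAABB#)
All input consumed; M is in state s2.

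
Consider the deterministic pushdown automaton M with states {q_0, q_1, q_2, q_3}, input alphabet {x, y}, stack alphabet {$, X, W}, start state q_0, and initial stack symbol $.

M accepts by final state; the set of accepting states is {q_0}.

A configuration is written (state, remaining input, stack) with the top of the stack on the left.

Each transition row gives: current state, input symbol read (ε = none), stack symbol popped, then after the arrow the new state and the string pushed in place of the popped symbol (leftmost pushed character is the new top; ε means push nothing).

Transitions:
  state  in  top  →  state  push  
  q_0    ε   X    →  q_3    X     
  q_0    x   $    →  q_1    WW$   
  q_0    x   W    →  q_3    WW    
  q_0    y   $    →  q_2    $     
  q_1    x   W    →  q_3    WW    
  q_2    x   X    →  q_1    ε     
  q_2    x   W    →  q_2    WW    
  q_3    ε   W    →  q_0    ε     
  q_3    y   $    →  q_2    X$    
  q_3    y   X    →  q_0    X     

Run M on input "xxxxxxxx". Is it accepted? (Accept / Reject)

Accept

(q_0, xxxxxxxx, $) ⊢ (q_1, xxxxxxx, WW$) ⊢ (q_3, xxxxxx, WWW$) ⊢ (q_0, xxxxxx, WW$) ⊢ (q_3, xxxxx, WWW$) ⊢ (q_0, xxxxx, WW$) ⊢ (q_3, xxxx, WWW$) ⊢ (q_0, xxxx, WW$) ⊢ (q_3, xxx, WWW$) ⊢ (q_0, xxx, WW$) ⊢ (q_3, xx, WWW$) ⊢ (q_0, xx, WW$) ⊢ (q_3, x, WWW$) ⊢ (q_0, x, WW$) ⊢ (q_3, ε, WWW$) ⊢ (q_0, ε, WW$)
All input consumed; state q_0 ∈ F.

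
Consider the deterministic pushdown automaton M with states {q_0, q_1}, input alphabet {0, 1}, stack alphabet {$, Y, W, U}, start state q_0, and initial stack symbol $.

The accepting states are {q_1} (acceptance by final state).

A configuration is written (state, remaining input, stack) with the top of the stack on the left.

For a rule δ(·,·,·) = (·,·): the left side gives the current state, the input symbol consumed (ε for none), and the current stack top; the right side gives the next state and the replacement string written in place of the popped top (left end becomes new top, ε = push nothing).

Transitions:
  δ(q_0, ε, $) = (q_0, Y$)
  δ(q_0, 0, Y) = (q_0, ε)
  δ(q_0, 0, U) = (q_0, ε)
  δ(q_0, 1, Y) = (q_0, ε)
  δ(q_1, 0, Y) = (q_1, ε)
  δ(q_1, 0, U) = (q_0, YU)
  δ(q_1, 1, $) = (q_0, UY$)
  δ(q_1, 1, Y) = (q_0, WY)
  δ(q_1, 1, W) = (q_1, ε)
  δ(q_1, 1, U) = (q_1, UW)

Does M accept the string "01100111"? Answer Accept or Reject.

Reject

(q_0, 01100111, $)
  ε-move, top $: go to q_0, push Y$ → (q_0, 01100111, Y$)
  read 0, top Y: go to q_0, push ε → (q_0, 1100111, $)
  ε-move, top $: go to q_0, push Y$ → (q_0, 1100111, Y$)
  read 1, top Y: go to q_0, push ε → (q_0, 100111, $)
  ε-move, top $: go to q_0, push Y$ → (q_0, 100111, Y$)
  read 1, top Y: go to q_0, push ε → (q_0, 00111, $)
  ε-move, top $: go to q_0, push Y$ → (q_0, 00111, Y$)
  read 0, top Y: go to q_0, push ε → (q_0, 0111, $)
  ε-move, top $: go to q_0, push Y$ → (q_0, 0111, Y$)
  read 0, top Y: go to q_0, push ε → (q_0, 111, $)
  ε-move, top $: go to q_0, push Y$ → (q_0, 111, Y$)
  read 1, top Y: go to q_0, push ε → (q_0, 11, $)
  ε-move, top $: go to q_0, push Y$ → (q_0, 11, Y$)
  read 1, top Y: go to q_0, push ε → (q_0, 1, $)
  ε-move, top $: go to q_0, push Y$ → (q_0, 1, Y$)
  read 1, top Y: go to q_0, push ε → (q_0, ε, $)
  ε-move, top $: go to q_0, push Y$ → (q_0, ε, Y$)
All input consumed; state q_0 ∉ F and no further ε-move applies.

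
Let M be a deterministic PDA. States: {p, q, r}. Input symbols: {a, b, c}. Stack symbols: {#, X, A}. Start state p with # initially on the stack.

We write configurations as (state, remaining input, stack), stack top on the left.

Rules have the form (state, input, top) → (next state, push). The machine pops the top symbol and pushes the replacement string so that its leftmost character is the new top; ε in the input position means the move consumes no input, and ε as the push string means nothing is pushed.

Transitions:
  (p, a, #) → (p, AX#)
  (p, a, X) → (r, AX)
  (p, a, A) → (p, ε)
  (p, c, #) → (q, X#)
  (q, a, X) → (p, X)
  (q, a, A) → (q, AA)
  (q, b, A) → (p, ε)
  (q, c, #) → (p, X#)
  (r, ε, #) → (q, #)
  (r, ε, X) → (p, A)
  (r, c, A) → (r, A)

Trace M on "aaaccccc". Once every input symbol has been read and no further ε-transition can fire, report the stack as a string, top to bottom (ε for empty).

(p, aaaccccc, #)
  read a, top #: go to p, push AX# → (p, aaccccc, AX#)
  read a, top A: go to p, push ε → (p, accccc, X#)
  read a, top X: go to r, push AX → (r, ccccc, AX#)
  read c, top A: go to r, push A → (r, cccc, AX#)
  read c, top A: go to r, push A → (r, ccc, AX#)
  read c, top A: go to r, push A → (r, cc, AX#)
  read c, top A: go to r, push A → (r, c, AX#)
  read c, top A: go to r, push A → (r, ε, AX#)
All input consumed in state r with stack AX#.

AX#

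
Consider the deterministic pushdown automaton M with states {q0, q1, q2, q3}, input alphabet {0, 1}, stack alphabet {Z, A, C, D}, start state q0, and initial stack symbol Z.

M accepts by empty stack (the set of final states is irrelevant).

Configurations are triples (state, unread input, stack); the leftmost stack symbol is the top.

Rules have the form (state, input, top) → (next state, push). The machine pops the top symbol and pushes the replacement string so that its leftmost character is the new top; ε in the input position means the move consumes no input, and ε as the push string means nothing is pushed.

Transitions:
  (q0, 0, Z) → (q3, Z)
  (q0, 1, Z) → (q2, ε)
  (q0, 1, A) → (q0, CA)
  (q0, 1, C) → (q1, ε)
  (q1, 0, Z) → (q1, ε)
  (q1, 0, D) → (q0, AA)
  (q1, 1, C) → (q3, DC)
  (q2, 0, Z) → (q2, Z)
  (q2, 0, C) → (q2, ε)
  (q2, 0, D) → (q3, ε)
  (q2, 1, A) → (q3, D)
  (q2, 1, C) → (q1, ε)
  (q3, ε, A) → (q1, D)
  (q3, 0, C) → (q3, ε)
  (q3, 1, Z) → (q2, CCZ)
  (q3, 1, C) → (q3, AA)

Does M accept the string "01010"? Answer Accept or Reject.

Accept

(q0, 01010, Z)
  read 0, top Z: go to q3, push Z → (q3, 1010, Z)
  read 1, top Z: go to q2, push CCZ → (q2, 010, CCZ)
  read 0, top C: go to q2, push ε → (q2, 10, CZ)
  read 1, top C: go to q1, push ε → (q1, 0, Z)
  read 0, top Z: go to q1, push ε → (q1, ε, ε)
All input consumed and the stack is empty.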